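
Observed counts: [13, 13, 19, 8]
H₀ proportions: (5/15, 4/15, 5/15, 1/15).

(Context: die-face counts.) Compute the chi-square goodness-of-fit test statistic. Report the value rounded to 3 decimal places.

n = 53; E_i = n·p_i = [17.67, 14.13, 17.67, 3.53]
χ² = (13−17.67)²/17.67 + (13−14.13)²/14.13 + (19−17.67)²/17.67 + (8−3.53)²/3.53 = 7.0708
df = 3

test statistic = 7.071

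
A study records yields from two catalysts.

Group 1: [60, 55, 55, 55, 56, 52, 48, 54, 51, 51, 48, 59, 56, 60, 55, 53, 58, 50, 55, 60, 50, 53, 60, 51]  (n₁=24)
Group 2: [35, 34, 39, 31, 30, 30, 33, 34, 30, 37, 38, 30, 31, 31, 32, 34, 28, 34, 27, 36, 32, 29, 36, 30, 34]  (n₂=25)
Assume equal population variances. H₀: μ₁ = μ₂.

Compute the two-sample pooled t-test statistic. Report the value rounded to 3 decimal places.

test statistic = 21.926

x̄₁=54.375, s₁=3.797, n₁=24
x̄₂=32.600, s₂=3.136, n₂=25
s_p² = [23·3.797² + 24·3.136²]/47 = 12.0771
SE = √(s_p²·(1/24+1/25)) = 0.9931
t = (54.375−32.600)/0.9931 = 21.9257
df = 47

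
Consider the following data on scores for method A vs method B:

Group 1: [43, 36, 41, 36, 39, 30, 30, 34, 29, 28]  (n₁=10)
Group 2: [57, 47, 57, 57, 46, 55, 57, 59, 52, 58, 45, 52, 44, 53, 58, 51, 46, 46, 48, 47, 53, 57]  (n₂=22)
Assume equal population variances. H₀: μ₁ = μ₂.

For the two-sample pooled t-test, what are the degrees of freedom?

df = n₁ + n₂ − 2 = 10 + 22 − 2 = 30

degrees of freedom = 30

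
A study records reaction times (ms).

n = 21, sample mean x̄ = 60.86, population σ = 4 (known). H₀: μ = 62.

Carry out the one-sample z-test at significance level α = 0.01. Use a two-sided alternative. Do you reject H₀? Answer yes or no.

SE = σ/√n = 4/√21 = 0.8729
z = (x̄−μ₀)/SE = (60.86−62)/0.8729 = -1.3060
p-value (two-sided) = 0.19154
At α=0.01: p ≥ α → fail to reject H₀

reject H₀: no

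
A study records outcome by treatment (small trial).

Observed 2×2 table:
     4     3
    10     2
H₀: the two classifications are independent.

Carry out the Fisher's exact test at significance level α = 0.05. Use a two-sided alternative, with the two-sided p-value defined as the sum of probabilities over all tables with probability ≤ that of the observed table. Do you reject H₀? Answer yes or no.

Margins: r₁=7, r₂=12, c₁=14, c₂=5, n=19
p_obs = C(7,4)·C(12,10)/C(19,14); sum pmf over tables with pmf ≤ p_obs
p-value (two-sided) = 0.30470
At α=0.05: p ≥ α → fail to reject H₀

reject H₀: no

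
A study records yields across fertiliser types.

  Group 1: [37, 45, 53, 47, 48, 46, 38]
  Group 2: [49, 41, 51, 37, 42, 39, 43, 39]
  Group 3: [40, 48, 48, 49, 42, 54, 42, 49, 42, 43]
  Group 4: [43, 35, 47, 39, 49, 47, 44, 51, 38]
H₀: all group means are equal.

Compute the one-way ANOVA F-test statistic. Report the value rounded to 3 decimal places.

Group means [44.86, 42.62, 45.70, 43.67], grand mean 44.265
SSB = Σnᵢ(x̄ᵢ−x̄)² = 47.786; SSW = ΣΣ(x−x̄ᵢ)² = 778.832
MSB = 47.786/3 = 15.9285; MSW = 778.832/30 = 25.9611
F = MSB/MSW = 0.6136
df = (3, 30)

test statistic = 0.614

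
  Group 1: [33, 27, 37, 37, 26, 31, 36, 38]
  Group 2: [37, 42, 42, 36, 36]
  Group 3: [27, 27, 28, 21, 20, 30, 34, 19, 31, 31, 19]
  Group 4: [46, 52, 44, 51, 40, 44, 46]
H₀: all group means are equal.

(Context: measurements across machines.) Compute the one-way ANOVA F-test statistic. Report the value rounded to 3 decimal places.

test statistic = 27.672

Group means [33.12, 38.60, 26.09, 46.14], grand mean 34.452
SSB = Σnᵢ(x̄ᵢ−x̄)² = 1825.836; SSW = ΣΣ(x−x̄ᵢ)² = 593.841
MSB = 1825.836/3 = 608.6121; MSW = 593.841/27 = 21.9941
F = MSB/MSW = 27.6716
df = (3, 27)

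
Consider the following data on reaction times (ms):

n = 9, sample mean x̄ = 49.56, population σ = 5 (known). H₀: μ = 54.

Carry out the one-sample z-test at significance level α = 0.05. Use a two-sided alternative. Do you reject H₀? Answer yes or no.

SE = σ/√n = 5/√9 = 1.6667
z = (x̄−μ₀)/SE = (49.56−54)/1.6667 = -2.6640
p-value (two-sided) = 0.00772
At α=0.05: p < α → reject H₀

reject H₀: yes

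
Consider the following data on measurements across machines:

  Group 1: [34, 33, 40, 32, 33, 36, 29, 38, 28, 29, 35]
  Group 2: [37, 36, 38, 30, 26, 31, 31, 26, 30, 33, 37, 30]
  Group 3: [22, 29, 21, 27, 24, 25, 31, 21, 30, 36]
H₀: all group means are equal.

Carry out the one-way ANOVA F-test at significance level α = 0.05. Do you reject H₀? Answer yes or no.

reject H₀: yes

Group means [33.36, 32.08, 26.60], grand mean 30.848
SSB = Σnᵢ(x̄ᵢ−x̄)² = 268.380; SSW = ΣΣ(x−x̄ᵢ)² = 551.862
MSB = 268.380/2 = 134.1902; MSW = 551.862/30 = 18.3954
F = MSB/MSW = 7.2948
df = (2, 30)
p-value (upper-tail) = 0.00262
At α=0.05: p < α → reject H₀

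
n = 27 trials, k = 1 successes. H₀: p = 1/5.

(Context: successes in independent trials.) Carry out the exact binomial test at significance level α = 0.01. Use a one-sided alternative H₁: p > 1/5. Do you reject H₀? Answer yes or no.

Exact binomial: n=27, k=1, p₀=1/5=0.2000
P(X≥1) from Σ C(n,i)·p₀^i·(1−p₀)^(n−i)
p-value (one-sided, H₁ greater) = 0.99758
At α=0.01: p ≥ α → fail to reject H₀

reject H₀: no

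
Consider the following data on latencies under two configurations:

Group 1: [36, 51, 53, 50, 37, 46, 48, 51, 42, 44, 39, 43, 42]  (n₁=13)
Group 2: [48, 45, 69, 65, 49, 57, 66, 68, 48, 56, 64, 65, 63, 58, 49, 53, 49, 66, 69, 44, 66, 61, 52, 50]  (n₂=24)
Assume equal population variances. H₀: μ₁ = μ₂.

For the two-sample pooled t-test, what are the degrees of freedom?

df = n₁ + n₂ − 2 = 13 + 24 − 2 = 35

degrees of freedom = 35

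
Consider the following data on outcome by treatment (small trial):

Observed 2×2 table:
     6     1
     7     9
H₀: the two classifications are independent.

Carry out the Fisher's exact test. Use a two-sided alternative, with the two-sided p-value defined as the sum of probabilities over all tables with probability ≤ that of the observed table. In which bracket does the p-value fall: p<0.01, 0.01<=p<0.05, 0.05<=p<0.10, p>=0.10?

p-value bracket: 0.05<=p<0.10

Margins: r₁=7, r₂=16, c₁=13, c₂=10, n=23
p_obs = C(7,6)·C(16,7)/C(23,13); sum pmf over tables with pmf ≤ p_obs
p-value (two-sided) = 0.08862
→ bracket: 0.05<=p<0.10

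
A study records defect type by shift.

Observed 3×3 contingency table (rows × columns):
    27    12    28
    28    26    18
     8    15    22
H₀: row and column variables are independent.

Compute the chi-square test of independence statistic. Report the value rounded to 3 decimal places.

Row totals [67, 72, 45], col totals [63, 53, 68], n=184
χ² = (27−22.94)²/22.94 + (12−19.30)²/19.30 + (28−24.76)²/24.76 + (28−24.65)²/24.65 + (26−20.74)²/20.74 + (18−26.61)²/26.61 + (8−15.41)²/15.41 + (15−12.96)²/12.96 + (22−16.63)²/16.63 = 14.0926
df = 4

test statistic = 14.093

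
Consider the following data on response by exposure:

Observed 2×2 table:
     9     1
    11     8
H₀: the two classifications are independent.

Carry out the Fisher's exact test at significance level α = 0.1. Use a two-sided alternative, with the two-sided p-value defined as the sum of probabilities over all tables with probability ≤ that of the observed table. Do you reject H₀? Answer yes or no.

Margins: r₁=10, r₂=19, c₁=20, c₂=9, n=29
p_obs = C(10,9)·C(19,11)/C(29,20); sum pmf over tables with pmf ≤ p_obs
p-value (two-sided) = 0.10715
At α=0.1: p ≥ α → fail to reject H₀

reject H₀: no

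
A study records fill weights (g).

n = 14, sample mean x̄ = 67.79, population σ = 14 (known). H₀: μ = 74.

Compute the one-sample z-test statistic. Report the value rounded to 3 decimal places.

test statistic = -1.660

SE = σ/√n = 14/√14 = 3.7417
z = (x̄−μ₀)/SE = (67.79−74)/3.7417 = -1.6597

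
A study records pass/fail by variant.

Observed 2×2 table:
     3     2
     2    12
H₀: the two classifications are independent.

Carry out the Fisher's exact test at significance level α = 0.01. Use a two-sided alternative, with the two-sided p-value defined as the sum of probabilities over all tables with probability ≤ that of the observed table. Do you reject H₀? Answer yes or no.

reject H₀: no

Margins: r₁=5, r₂=14, c₁=5, c₂=14, n=19
p_obs = C(5,3)·C(14,2)/C(19,5); sum pmf over tables with pmf ≤ p_obs
p-value (two-sided) = 0.08437
At α=0.01: p ≥ α → fail to reject H₀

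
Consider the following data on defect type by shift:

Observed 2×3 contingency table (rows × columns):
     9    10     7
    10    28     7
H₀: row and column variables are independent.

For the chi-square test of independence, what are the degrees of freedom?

degrees of freedom = 2

df = (r−1)(c−1) = (2−1)·(3−1) = 2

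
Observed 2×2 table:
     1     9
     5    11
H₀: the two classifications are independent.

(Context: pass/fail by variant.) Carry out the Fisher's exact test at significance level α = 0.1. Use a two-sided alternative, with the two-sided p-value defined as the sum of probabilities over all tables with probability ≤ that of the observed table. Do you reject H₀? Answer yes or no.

reject H₀: no

Margins: r₁=10, r₂=16, c₁=6, c₂=20, n=26
p_obs = C(10,1)·C(16,5)/C(26,6); sum pmf over tables with pmf ≤ p_obs
p-value (two-sided) = 0.35239
At α=0.1: p ≥ α → fail to reject H₀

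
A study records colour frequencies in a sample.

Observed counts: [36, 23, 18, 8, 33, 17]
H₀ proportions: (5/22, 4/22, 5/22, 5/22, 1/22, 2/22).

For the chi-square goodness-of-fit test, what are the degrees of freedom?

degrees of freedom = 5

df = k − 1 = 6 − 1 = 5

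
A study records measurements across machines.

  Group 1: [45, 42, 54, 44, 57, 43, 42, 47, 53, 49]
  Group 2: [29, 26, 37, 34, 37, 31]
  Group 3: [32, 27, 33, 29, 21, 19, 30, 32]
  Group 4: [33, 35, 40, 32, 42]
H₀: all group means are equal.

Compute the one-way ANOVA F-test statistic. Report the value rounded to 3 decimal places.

test statistic = 25.271

Group means [47.60, 32.33, 27.88, 36.40], grand mean 37.069
SSB = Σnᵢ(x̄ᵢ−x̄)² = 1922.054; SSW = ΣΣ(x−x̄ᵢ)² = 633.808
MSB = 1922.054/3 = 640.6846; MSW = 633.808/25 = 25.3523
F = MSB/MSW = 25.2712
df = (3, 25)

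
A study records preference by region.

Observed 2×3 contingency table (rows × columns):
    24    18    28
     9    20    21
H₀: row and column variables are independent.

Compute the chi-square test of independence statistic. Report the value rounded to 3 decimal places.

Row totals [70, 50], col totals [33, 38, 49], n=120
χ² = (24−19.25)²/19.25 + (18−22.17)²/22.17 + (28−28.58)²/28.58 + (9−13.75)²/13.75 + (20−15.83)²/15.83 + (21−20.42)²/20.42 = 4.7213
df = 2

test statistic = 4.721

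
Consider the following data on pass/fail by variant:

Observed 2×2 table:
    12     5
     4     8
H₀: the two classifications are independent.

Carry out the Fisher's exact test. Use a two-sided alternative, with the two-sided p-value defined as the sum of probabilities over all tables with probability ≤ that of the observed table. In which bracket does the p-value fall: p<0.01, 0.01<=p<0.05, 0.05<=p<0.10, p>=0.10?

p-value bracket: 0.05<=p<0.10

Margins: r₁=17, r₂=12, c₁=16, c₂=13, n=29
p_obs = C(17,12)·C(12,4)/C(29,16); sum pmf over tables with pmf ≤ p_obs
p-value (two-sided) = 0.06670
→ bracket: 0.05<=p<0.10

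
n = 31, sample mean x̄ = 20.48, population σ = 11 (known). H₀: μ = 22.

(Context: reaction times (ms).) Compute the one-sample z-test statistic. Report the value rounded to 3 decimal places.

SE = σ/√n = 11/√31 = 1.9757
z = (x̄−μ₀)/SE = (20.48−22)/1.9757 = -0.7694

test statistic = -0.769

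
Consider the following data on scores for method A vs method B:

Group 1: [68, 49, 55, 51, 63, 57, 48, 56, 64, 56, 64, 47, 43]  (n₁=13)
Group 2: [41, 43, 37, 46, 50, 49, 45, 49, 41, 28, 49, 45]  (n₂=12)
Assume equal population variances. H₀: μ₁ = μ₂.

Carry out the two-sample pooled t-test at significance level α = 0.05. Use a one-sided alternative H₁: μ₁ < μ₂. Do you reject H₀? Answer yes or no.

x̄₁=55.462, s₁=7.677, n₁=13
x̄₂=43.583, s₂=6.317, n₂=12
s_p² = [12·7.677² + 11·6.317²]/23 = 49.8325
SE = √(s_p²·(1/13+1/12)) = 2.8259
t = (55.462−43.583)/2.8259 = 4.2033
df = 23
p-value (one-sided, H₁ less) = 0.99983
At α=0.05: p ≥ α → fail to reject H₀

reject H₀: no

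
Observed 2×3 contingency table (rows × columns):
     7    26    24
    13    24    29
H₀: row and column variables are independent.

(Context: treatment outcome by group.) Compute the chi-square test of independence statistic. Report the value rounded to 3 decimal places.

test statistic = 1.702

Row totals [57, 66], col totals [20, 50, 53], n=123
χ² = (7−9.27)²/9.27 + (26−23.17)²/23.17 + (24−24.56)²/24.56 + (13−10.73)²/10.73 + (24−26.83)²/26.83 + (29−28.44)²/28.44 = 1.7023
df = 2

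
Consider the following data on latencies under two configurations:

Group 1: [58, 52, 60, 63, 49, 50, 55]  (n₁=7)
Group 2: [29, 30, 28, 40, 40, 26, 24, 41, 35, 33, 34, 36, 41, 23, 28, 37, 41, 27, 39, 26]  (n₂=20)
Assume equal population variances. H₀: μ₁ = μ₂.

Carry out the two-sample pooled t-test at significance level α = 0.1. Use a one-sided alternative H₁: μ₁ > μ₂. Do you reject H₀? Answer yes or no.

x̄₁=55.286, s₁=5.282, n₁=7
x̄₂=32.900, s₂=6.265, n₂=20
s_p² = [6·5.282² + 19·6.265²]/25 = 36.5291
SE = √(s_p²·(1/7+1/20)) = 2.6542
t = (55.286−32.900)/2.6542 = 8.4340
df = 25
p-value (one-sided, H₁ greater) = 0.00000
At α=0.1: p < α → reject H₀

reject H₀: yes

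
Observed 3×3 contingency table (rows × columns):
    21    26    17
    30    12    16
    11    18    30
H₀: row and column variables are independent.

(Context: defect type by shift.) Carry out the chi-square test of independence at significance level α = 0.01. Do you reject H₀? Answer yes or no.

Row totals [64, 58, 59], col totals [62, 56, 63], n=181
χ² = (21−21.92)²/21.92 + (26−19.80)²/19.80 + (17−22.28)²/22.28 + (30−19.87)²/19.87 + (12−17.94)²/17.94 + (16−20.19)²/20.19 + (11−20.21)²/20.21 + (18−18.25)²/18.25 + (30−20.54)²/20.54 = 19.7972
df = 4
p-value (upper-tail) = 0.00055
At α=0.01: p < α → reject H₀

reject H₀: yes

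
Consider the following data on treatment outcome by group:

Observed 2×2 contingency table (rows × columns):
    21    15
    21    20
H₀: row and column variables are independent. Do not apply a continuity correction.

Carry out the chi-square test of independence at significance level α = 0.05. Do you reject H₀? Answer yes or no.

Row totals [36, 41], col totals [42, 35], n=77
χ² = (21−19.64)²/19.64 + (15−16.36)²/16.36 + (21−22.36)²/22.36 + (20−18.64)²/18.64 = 0.3913
df = 1
p-value (upper-tail) = 0.53164
At α=0.05: p ≥ α → fail to reject H₀

reject H₀: no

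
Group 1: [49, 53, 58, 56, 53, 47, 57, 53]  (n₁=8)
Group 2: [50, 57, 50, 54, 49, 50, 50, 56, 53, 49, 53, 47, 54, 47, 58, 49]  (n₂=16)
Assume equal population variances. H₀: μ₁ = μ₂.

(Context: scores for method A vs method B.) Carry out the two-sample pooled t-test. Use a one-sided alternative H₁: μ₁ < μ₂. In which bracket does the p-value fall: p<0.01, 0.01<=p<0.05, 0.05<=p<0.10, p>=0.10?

p-value bracket: p>=0.10

x̄₁=53.250, s₁=3.808, n₁=8
x̄₂=51.625, s₂=3.442, n₂=16
s_p² = [7·3.808² + 15·3.442²]/22 = 12.6932
SE = √(s_p²·(1/8+1/16)) = 1.5427
t = (53.250−51.625)/1.5427 = 1.0533
df = 22
p-value (one-sided, H₁ less) = 0.84819
→ bracket: p>=0.10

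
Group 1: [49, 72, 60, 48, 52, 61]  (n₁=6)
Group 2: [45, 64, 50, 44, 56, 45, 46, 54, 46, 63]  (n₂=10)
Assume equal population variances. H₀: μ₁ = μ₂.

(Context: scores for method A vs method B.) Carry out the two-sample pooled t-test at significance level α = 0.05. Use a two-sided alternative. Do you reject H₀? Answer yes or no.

x̄₁=57.000, s₁=9.165, n₁=6
x̄₂=51.300, s₂=7.587, n₂=10
s_p² = [5·9.165² + 9·7.587²]/14 = 67.0071
SE = √(s_p²·(1/6+1/10)) = 4.2271
t = (57.000−51.300)/4.2271 = 1.3484
df = 14
p-value (two-sided) = 0.19893
At α=0.05: p ≥ α → fail to reject H₀

reject H₀: no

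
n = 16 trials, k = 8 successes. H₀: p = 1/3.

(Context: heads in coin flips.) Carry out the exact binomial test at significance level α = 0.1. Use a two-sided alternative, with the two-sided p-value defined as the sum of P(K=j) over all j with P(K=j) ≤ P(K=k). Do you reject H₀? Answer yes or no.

reject H₀: no

Exact binomial: n=16, k=8, p₀=1/3=0.3333
P(X=j) = C(n,j)·p₀^j·(1−p₀)^(n−j); p = Σ P(X=j) over j with P(X=j) ≤ P(X=8)
p-value (two-sided) = 0.18588
At α=0.1: p ≥ α → fail to reject H₀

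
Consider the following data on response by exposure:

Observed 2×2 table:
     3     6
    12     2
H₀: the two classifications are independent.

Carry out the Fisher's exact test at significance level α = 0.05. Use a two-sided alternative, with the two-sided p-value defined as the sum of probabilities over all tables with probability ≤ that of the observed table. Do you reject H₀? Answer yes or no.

reject H₀: yes

Margins: r₁=9, r₂=14, c₁=15, c₂=8, n=23
p_obs = C(9,3)·C(14,12)/C(23,15); sum pmf over tables with pmf ≤ p_obs
p-value (two-sided) = 0.02276
At α=0.05: p < α → reject H₀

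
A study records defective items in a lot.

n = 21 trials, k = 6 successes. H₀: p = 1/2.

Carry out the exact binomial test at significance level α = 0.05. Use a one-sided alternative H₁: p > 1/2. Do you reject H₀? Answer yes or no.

Exact binomial: n=21, k=6, p₀=1/2=0.5000
P(X≥6) from Σ C(n,i)·p₀^i·(1−p₀)^(n−i)
p-value (one-sided, H₁ greater) = 0.98670
At α=0.05: p ≥ α → fail to reject H₀

reject H₀: no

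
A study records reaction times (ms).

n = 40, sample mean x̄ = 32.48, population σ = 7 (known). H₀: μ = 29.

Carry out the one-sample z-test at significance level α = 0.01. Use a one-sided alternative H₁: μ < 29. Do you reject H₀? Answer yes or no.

reject H₀: no

SE = σ/√n = 7/√40 = 1.1068
z = (x̄−μ₀)/SE = (32.48−29)/1.1068 = 3.1442
p-value (one-sided, H₁ less) = 0.99917
At α=0.01: p ≥ α → fail to reject H₀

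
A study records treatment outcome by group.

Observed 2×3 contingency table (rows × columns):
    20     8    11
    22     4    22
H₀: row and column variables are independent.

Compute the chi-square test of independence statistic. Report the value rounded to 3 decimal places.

test statistic = 4.209

Row totals [39, 48], col totals [42, 12, 33], n=87
χ² = (20−18.83)²/18.83 + (8−5.38)²/5.38 + (11−14.79)²/14.79 + (22−23.17)²/23.17 + (4−6.62)²/6.62 + (22−18.21)²/18.21 = 4.2092
df = 2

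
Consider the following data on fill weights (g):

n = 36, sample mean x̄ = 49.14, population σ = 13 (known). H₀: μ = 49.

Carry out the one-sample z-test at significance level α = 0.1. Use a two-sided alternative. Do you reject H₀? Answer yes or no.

SE = σ/√n = 13/√36 = 2.1667
z = (x̄−μ₀)/SE = (49.14−49)/2.1667 = 0.0646
p-value (two-sided) = 0.94848
At α=0.1: p ≥ α → fail to reject H₀

reject H₀: no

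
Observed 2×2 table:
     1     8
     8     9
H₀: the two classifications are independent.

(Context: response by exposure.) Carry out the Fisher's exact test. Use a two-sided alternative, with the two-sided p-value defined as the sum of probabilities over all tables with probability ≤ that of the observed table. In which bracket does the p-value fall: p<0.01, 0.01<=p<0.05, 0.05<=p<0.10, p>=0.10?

p-value bracket: 0.05<=p<0.10

Margins: r₁=9, r₂=17, c₁=9, c₂=17, n=26
p_obs = C(9,1)·C(17,8)/C(26,9); sum pmf over tables with pmf ≤ p_obs
p-value (two-sided) = 0.09770
→ bracket: 0.05<=p<0.10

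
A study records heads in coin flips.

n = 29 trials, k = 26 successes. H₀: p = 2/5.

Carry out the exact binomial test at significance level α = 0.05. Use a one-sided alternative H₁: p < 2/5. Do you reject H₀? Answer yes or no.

Exact binomial: n=29, k=26, p₀=2/5=0.4000
P(X≤26) from Σ C(n,i)·p₀^i·(1−p₀)^(n−i)
p-value (one-sided, H₁ less) = 1.00000
At α=0.05: p ≥ α → fail to reject H₀

reject H₀: no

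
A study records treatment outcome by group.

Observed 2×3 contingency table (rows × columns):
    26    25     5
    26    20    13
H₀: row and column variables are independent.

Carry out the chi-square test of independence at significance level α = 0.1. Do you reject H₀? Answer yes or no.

reject H₀: no

Row totals [56, 59], col totals [52, 45, 18], n=115
χ² = (26−25.32)²/25.32 + (25−21.91)²/21.91 + (5−8.77)²/8.77 + (26−26.68)²/26.68 + (20−23.09)²/23.09 + (13−9.23)²/9.23 = 4.0356
df = 2
p-value (upper-tail) = 0.13295
At α=0.1: p ≥ α → fail to reject H₀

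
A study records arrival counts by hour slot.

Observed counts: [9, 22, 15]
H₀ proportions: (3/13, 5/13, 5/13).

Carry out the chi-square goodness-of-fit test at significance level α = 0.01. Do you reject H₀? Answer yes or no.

reject H₀: no

n = 46; E_i = n·p_i = [10.62, 17.69, 17.69]
χ² = (9−10.62)²/10.62 + (22−17.69)²/17.69 + (15−17.69)²/17.69 = 1.7043
df = 2
p-value (upper-tail) = 0.42649
At α=0.01: p ≥ α → fail to reject H₀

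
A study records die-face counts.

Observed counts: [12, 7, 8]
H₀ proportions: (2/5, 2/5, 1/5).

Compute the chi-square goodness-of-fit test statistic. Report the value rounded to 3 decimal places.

n = 27; E_i = n·p_i = [10.80, 10.80, 5.40]
χ² = (12−10.80)²/10.80 + (7−10.80)²/10.80 + (8−5.40)²/5.40 = 2.7222
df = 2

test statistic = 2.722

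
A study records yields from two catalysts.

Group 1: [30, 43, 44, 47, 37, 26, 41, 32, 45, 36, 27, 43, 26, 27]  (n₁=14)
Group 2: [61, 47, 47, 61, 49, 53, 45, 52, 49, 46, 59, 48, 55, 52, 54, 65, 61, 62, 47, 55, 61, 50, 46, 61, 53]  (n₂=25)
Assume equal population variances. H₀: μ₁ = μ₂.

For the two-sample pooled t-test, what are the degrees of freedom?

df = n₁ + n₂ − 2 = 14 + 25 − 2 = 37

degrees of freedom = 37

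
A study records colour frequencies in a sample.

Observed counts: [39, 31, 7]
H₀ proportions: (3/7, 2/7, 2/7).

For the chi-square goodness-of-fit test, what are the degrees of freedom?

degrees of freedom = 2

df = k − 1 = 3 − 1 = 2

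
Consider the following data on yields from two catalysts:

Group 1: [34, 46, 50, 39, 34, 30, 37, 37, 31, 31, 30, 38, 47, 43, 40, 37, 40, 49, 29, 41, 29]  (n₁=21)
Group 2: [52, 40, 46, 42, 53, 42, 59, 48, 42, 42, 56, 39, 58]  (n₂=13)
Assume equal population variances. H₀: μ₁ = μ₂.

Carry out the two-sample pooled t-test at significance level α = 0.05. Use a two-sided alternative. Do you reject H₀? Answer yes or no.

x̄₁=37.714, s₁=6.612, n₁=21
x̄₂=47.615, s₂=7.171, n₂=13
s_p² = [20·6.612² + 12·7.171²]/32 = 46.6051
SE = √(s_p²·(1/21+1/13)) = 2.4092
t = (37.714−47.615)/2.4092 = -4.1097
df = 32
p-value (two-sided) = 0.00026
At α=0.05: p < α → reject H₀

reject H₀: yes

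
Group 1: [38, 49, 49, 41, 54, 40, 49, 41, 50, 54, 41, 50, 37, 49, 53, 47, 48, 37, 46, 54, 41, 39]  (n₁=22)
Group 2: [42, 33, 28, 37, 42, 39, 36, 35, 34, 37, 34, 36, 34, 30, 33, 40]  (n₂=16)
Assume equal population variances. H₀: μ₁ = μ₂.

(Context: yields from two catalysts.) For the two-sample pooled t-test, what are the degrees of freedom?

df = n₁ + n₂ − 2 = 22 + 16 − 2 = 36

degrees of freedom = 36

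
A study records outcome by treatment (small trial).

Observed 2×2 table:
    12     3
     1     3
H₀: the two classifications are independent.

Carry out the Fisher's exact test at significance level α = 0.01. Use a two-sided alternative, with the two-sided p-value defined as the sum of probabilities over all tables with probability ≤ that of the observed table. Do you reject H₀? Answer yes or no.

reject H₀: no

Margins: r₁=15, r₂=4, c₁=13, c₂=6, n=19
p_obs = C(15,12)·C(4,1)/C(19,13); sum pmf over tables with pmf ≤ p_obs
p-value (two-sided) = 0.07095
At α=0.01: p ≥ α → fail to reject H₀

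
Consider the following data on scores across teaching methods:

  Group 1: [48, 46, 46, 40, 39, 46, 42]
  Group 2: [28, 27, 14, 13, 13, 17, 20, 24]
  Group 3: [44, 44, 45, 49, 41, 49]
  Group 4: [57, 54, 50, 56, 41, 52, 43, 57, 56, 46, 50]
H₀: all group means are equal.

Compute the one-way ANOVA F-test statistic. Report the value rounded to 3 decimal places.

test statistic = 65.009

Group means [43.86, 19.50, 45.33, 51.09], grand mean 40.531
SSB = Σnᵢ(x̄ᵢ−x̄)² = 4980.869; SSW = ΣΣ(x−x̄ᵢ)² = 715.100
MSB = 4980.869/3 = 1660.2897; MSW = 715.100/28 = 25.5393
F = MSB/MSW = 65.0093
df = (3, 28)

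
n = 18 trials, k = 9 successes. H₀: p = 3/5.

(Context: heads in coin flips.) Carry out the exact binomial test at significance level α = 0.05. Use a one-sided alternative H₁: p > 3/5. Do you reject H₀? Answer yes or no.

reject H₀: no

Exact binomial: n=18, k=9, p₀=3/5=0.6000
P(X≥9) from Σ C(n,i)·p₀^i·(1−p₀)^(n−i)
p-value (one-sided, H₁ greater) = 0.86529
At α=0.05: p ≥ α → fail to reject H₀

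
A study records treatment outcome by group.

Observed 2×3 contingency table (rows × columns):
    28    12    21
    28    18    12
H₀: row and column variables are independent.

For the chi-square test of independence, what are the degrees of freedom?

df = (r−1)(c−1) = (2−1)·(3−1) = 2

degrees of freedom = 2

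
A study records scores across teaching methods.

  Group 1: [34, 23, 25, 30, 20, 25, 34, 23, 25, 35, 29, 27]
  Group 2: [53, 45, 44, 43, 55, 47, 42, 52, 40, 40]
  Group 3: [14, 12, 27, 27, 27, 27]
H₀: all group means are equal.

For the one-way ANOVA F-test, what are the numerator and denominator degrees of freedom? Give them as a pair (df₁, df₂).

k = 3 groups, N = 28 total
df = (k−1, N−k) = (3−1, 28−3) = (2, 25)

degrees of freedom = [2, 25]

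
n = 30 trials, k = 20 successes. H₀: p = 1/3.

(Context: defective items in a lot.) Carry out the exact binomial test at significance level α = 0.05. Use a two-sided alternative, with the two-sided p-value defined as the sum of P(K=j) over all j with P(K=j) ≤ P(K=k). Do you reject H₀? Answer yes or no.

reject H₀: yes

Exact binomial: n=30, k=20, p₀=1/3=0.3333
P(X=j) = C(n,j)·p₀^j·(1−p₀)^(n−j); p = Σ P(X=j) over j with P(X=j) ≤ P(X=20)
p-value (two-sided) = 0.00028
At α=0.05: p < α → reject H₀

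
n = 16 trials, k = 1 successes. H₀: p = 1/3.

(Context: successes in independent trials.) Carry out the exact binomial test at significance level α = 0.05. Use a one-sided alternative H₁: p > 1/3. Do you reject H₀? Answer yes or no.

reject H₀: no

Exact binomial: n=16, k=1, p₀=1/3=0.3333
P(X≥1) from Σ C(n,i)·p₀^i·(1−p₀)^(n−i)
p-value (one-sided, H₁ greater) = 0.99848
At α=0.05: p ≥ α → fail to reject H₀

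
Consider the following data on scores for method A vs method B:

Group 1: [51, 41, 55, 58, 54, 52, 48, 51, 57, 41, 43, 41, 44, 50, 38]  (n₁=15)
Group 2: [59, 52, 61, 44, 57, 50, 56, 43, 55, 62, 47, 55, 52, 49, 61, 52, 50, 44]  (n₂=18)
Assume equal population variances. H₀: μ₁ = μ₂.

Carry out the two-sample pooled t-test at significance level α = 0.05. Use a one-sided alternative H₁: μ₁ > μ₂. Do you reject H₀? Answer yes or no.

reject H₀: no

x̄₁=48.267, s₁=6.497, n₁=15
x̄₂=52.722, s₂=5.998, n₂=18
s_p² = [14·6.497² + 17·5.998²]/31 = 38.7918
SE = √(s_p²·(1/15+1/18)) = 2.1774
t = (48.267−52.722)/2.1774 = -2.0462
df = 31
p-value (one-sided, H₁ greater) = 0.97535
At α=0.05: p ≥ α → fail to reject H₀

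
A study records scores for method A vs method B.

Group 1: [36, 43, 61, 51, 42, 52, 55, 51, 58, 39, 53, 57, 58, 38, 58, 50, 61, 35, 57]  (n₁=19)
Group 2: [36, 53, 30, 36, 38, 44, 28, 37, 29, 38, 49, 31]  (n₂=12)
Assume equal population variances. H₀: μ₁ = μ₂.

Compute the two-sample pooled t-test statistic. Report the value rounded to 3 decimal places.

x̄₁=50.263, s₁=8.723, n₁=19
x̄₂=37.417, s₂=7.868, n₂=12
s_p² = [18·8.723² + 11·7.868²]/29 = 70.7104
SE = √(s_p²·(1/19+1/12)) = 3.1007
t = (50.263−37.417)/3.1007 = 4.1431
df = 29

test statistic = 4.143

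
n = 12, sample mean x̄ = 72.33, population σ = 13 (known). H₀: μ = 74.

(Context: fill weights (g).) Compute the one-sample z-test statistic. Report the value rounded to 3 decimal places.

test statistic = -0.445

SE = σ/√n = 13/√12 = 3.7528
z = (x̄−μ₀)/SE = (72.33−74)/3.7528 = -0.4450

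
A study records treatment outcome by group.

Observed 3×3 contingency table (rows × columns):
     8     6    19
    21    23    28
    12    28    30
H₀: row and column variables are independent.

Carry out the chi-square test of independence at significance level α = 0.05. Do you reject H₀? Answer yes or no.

Row totals [33, 72, 70], col totals [41, 57, 77], n=175
χ² = (8−7.73)²/7.73 + (6−10.75)²/10.75 + (19−14.52)²/14.52 + (21−16.87)²/16.87 + (23−23.45)²/23.45 + (28−31.68)²/31.68 + (12−16.40)²/16.40 + (28−22.80)²/22.80 + (30−30.80)²/30.80 = 7.3247
df = 4
p-value (upper-tail) = 0.11969
At α=0.05: p ≥ α → fail to reject H₀

reject H₀: no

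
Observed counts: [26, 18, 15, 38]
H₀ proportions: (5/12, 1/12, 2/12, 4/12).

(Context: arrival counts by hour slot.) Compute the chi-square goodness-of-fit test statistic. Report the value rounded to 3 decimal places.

test statistic = 18.386

n = 97; E_i = n·p_i = [40.42, 8.08, 16.17, 32.33]
χ² = (26−40.42)²/40.42 + (18−8.08)²/8.08 + (15−16.17)²/16.17 + (38−32.33)²/32.33 = 18.3856
df = 3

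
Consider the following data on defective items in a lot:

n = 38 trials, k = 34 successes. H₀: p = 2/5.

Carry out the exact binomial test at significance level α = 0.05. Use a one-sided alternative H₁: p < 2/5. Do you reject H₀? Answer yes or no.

Exact binomial: n=38, k=34, p₀=2/5=0.4000
P(X≤34) from Σ C(n,i)·p₀^i·(1−p₀)^(n−i)
p-value (one-sided, H₁ less) = 1.00000
At α=0.05: p ≥ α → fail to reject H₀

reject H₀: no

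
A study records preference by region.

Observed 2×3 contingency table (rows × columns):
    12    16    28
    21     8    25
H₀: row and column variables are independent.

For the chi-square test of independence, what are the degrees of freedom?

degrees of freedom = 2

df = (r−1)(c−1) = (2−1)·(3−1) = 2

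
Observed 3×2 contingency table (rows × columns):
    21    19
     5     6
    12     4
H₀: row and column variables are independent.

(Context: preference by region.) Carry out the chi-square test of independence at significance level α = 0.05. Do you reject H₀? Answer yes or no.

reject H₀: no

Row totals [40, 11, 16], col totals [38, 29], n=67
χ² = (21−22.69)²/22.69 + (19−17.31)²/17.31 + (5−6.24)²/6.24 + (6−4.76)²/4.76 + (12−9.07)²/9.07 + (4−6.93)²/6.93 = 3.0367
df = 2
p-value (upper-tail) = 0.21907
At α=0.05: p ≥ α → fail to reject H₀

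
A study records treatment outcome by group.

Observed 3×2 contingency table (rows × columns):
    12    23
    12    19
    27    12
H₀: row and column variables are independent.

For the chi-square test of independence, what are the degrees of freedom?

df = (r−1)(c−1) = (3−1)·(2−1) = 2

degrees of freedom = 2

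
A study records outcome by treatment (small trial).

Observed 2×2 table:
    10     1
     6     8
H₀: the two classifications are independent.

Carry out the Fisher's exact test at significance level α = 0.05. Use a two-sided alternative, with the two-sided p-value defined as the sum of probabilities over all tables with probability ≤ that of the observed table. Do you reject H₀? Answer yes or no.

reject H₀: yes

Margins: r₁=11, r₂=14, c₁=16, c₂=9, n=25
p_obs = C(11,10)·C(14,6)/C(25,16); sum pmf over tables with pmf ≤ p_obs
p-value (two-sided) = 0.03301
At α=0.05: p < α → reject H₀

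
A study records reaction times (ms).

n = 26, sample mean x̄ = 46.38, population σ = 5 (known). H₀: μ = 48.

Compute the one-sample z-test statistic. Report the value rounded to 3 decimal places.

test statistic = -1.652

SE = σ/√n = 5/√26 = 0.9806
z = (x̄−μ₀)/SE = (46.38−48)/0.9806 = -1.6521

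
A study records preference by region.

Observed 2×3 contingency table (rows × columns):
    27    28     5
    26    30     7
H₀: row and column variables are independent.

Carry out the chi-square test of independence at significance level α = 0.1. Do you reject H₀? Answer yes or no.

reject H₀: no

Row totals [60, 63], col totals [53, 58, 12], n=123
χ² = (27−25.85)²/25.85 + (28−28.29)²/28.29 + (5−5.85)²/5.85 + (26−27.15)²/27.15 + (30−29.71)²/29.71 + (7−6.15)²/6.15 = 0.3482
df = 2
p-value (upper-tail) = 0.84021
At α=0.1: p ≥ α → fail to reject H₀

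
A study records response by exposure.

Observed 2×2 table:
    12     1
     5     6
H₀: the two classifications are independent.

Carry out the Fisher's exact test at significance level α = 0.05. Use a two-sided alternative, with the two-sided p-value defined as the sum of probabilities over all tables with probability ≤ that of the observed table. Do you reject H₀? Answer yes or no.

Margins: r₁=13, r₂=11, c₁=17, c₂=7, n=24
p_obs = C(13,12)·C(11,5)/C(24,17); sum pmf over tables with pmf ≤ p_obs
p-value (two-sided) = 0.02326
At α=0.05: p < α → reject H₀

reject H₀: yes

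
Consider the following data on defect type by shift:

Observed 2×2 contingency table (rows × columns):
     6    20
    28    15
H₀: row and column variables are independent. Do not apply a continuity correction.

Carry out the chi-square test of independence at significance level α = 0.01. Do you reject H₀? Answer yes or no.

reject H₀: yes

Row totals [26, 43], col totals [34, 35], n=69
χ² = (6−12.81)²/12.81 + (20−13.19)²/13.19 + (28−21.19)²/21.19 + (15−21.81)²/21.81 = 11.4566
df = 1
p-value (upper-tail) = 0.00071
At α=0.01: p < α → reject H₀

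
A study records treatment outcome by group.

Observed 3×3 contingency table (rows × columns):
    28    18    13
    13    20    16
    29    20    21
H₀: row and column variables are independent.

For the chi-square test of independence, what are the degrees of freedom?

degrees of freedom = 4

df = (r−1)(c−1) = (3−1)·(3−1) = 4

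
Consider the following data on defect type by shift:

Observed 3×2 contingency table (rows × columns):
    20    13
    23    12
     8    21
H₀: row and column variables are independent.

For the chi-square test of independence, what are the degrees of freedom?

degrees of freedom = 2

df = (r−1)(c−1) = (3−1)·(2−1) = 2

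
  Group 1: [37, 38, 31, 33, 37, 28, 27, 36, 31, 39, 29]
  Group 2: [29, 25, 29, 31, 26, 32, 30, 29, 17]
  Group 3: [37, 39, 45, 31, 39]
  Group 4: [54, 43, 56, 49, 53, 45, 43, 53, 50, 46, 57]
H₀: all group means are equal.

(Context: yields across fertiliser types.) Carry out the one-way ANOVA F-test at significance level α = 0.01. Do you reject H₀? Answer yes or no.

reject H₀: yes

Group means [33.27, 27.56, 38.20, 49.91], grand mean 37.611
SSB = Σnᵢ(x̄ᵢ−x̄)² = 2782.442; SSW = ΣΣ(x−x̄ᵢ)² = 710.113
MSB = 2782.442/3 = 927.4808; MSW = 710.113/32 = 22.1910
F = MSB/MSW = 41.7953
df = (3, 32)
p-value (upper-tail) = 0.00000
At α=0.01: p < α → reject H₀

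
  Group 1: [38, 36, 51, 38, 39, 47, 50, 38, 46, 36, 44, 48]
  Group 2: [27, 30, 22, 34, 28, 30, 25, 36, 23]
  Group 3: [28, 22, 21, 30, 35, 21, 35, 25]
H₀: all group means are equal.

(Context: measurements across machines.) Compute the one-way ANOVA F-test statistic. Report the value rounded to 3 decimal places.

test statistic = 26.259

Group means [42.58, 28.33, 27.12], grand mean 33.897
SSB = Σnᵢ(x̄ᵢ−x̄)² = 1550.898; SSW = ΣΣ(x−x̄ᵢ)² = 767.792
MSB = 1550.898/2 = 775.4490; MSW = 767.792/26 = 29.5304
F = MSB/MSW = 26.2593
df = (2, 26)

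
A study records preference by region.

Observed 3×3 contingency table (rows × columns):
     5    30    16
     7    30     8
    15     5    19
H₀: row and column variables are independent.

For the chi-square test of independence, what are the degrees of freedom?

degrees of freedom = 4

df = (r−1)(c−1) = (3−1)·(3−1) = 4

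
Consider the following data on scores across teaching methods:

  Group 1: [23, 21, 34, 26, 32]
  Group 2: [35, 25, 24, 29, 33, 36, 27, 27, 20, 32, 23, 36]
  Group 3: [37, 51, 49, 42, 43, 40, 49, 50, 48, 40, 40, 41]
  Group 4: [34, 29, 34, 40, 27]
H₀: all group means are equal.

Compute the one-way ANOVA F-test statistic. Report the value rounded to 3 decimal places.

Group means [27.20, 28.92, 44.17, 32.80], grand mean 34.618
SSB = Σnᵢ(x̄ᵢ−x̄)² = 1775.846; SSW = ΣΣ(x−x̄ᵢ)² = 816.183
MSB = 1775.846/3 = 591.9487; MSW = 816.183/30 = 27.2061
F = MSB/MSW = 21.7579
df = (3, 30)

test statistic = 21.758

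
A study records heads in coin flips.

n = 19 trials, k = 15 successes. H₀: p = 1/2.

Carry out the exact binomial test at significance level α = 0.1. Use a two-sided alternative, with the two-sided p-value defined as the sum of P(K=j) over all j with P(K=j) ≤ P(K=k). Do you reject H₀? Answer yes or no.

reject H₀: yes

Exact binomial: n=19, k=15, p₀=1/2=0.5000
P(X=j) = C(n,j)·p₀^j·(1−p₀)^(n−j); p = Σ P(X=j) over j with P(X=j) ≤ P(X=15)
p-value (two-sided) = 0.01921
At α=0.1: p < α → reject H₀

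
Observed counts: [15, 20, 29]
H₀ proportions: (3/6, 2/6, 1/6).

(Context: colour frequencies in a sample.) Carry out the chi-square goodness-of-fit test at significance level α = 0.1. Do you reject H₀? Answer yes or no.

reject H₀: yes

n = 64; E_i = n·p_i = [32.00, 21.33, 10.67]
χ² = (15−32.00)²/32.00 + (20−21.33)²/21.33 + (29−10.67)²/10.67 = 40.6250
df = 2
p-value (upper-tail) = 0.00000
At α=0.1: p < α → reject H₀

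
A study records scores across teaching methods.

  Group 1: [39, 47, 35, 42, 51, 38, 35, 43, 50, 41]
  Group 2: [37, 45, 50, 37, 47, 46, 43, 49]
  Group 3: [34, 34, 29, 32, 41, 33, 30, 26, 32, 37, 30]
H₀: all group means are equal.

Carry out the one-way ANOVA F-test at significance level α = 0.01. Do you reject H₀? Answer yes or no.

reject H₀: yes

Group means [42.10, 44.25, 32.55], grand mean 39.069
SSB = Σnᵢ(x̄ᵢ−x̄)² = 774.735; SSW = ΣΣ(x−x̄ᵢ)² = 633.127
MSB = 774.735/2 = 387.3674; MSW = 633.127/26 = 24.3510
F = MSB/MSW = 15.9076
df = (2, 26)
p-value (upper-tail) = 0.00003
At α=0.01: p < α → reject H₀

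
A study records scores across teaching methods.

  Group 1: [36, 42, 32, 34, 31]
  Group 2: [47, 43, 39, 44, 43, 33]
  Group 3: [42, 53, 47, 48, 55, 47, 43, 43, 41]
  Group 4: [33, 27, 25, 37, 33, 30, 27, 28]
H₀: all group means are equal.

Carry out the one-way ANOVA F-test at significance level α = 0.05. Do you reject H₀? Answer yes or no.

Group means [35.00, 41.50, 46.56, 30.00], grand mean 38.679
SSB = Σnᵢ(x̄ᵢ−x̄)² = 1276.385; SSW = ΣΣ(x−x̄ᵢ)² = 501.722
MSB = 1276.385/3 = 425.4616; MSW = 501.722/24 = 20.9051
F = MSB/MSW = 20.3521
df = (3, 24)
p-value (upper-tail) = 0.00000
At α=0.05: p < α → reject H₀

reject H₀: yes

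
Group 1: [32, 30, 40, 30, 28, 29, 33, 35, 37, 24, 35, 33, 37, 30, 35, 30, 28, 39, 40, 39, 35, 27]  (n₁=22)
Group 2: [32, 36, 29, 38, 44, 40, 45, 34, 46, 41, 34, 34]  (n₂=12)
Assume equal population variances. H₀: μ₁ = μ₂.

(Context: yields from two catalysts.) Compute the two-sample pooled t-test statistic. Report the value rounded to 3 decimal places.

x̄₁=33.000, s₁=4.567, n₁=22
x̄₂=37.750, s₂=5.479, n₂=12
s_p² = [21·4.567² + 11·5.479²]/32 = 24.0078
SE = √(s_p²·(1/22+1/12)) = 1.7584
t = (33.000−37.750)/1.7584 = -2.7013
df = 32

test statistic = -2.701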